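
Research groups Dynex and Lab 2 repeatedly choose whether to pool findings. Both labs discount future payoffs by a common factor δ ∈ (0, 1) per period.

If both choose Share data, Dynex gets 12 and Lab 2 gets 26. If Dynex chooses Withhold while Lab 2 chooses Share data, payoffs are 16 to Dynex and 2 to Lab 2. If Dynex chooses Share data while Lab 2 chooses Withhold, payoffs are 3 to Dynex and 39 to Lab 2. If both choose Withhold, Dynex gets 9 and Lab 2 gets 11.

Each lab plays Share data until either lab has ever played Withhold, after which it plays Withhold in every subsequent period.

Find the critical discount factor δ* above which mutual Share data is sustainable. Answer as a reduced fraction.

Dynex: cooperation gives 12 each period; deviation gives 16 once then 9 forever.
  12/(1−δ) ≥ 16 + 9δ/(1−δ) ⇒ δ ≥ 4/7.
Lab 2: cooperation gives 26 each period; deviation gives 39 once then 11 forever.
  δ ≥ 13/28.
Both must hold, so the binding constraint is Dynex's: δ ≥ 4/7.

4/7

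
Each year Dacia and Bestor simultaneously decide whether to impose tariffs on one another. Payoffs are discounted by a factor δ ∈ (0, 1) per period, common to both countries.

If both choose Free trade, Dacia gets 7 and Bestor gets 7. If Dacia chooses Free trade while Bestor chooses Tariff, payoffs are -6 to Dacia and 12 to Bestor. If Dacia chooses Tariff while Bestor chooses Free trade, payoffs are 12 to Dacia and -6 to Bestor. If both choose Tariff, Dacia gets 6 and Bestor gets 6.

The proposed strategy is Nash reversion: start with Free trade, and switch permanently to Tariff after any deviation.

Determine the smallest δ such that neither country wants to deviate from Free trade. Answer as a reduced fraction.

One-period gain from deviating is 12 − 7 = 5. The loss is 7 − 6 = 1 in every subsequent period, with present value 1·δ/(1−δ).
Deviation is unprofitable when 1·δ/(1−δ) ≥ 5, i.e. δ/(1−δ) ≥ 5.
Equivalently δ ≥ 5/(5+1) = 5/6.

5/6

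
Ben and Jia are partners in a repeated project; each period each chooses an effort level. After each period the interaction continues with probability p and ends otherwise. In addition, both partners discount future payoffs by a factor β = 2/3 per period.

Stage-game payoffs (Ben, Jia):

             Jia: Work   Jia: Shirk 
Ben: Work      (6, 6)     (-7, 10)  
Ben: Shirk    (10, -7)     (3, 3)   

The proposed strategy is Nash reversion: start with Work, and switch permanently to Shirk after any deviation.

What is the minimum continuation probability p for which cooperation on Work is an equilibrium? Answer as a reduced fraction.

Expected continuation weight on next period's payoff is β·p = 2/3·p, which plays the role of the discount factor.
Cooperation requires 2/3·p ≥ (10−6)/(10−3) = 4/7, hence p ≥ 6/7.

6/7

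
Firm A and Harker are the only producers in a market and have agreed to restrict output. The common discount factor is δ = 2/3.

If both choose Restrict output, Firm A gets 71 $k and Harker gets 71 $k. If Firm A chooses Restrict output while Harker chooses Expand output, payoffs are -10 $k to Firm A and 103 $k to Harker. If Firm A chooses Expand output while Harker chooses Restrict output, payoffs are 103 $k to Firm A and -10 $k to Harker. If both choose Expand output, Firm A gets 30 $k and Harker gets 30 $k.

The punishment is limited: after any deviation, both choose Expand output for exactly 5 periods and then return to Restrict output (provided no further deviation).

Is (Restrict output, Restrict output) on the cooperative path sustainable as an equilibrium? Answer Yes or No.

Yes

IC: δ+…+δ^5 ≥ (103−71)/(71−30) = 32/41.
At δ = 2/3: partial sum = 1.7366 ≥ 0.7805. Cooperation sustainable.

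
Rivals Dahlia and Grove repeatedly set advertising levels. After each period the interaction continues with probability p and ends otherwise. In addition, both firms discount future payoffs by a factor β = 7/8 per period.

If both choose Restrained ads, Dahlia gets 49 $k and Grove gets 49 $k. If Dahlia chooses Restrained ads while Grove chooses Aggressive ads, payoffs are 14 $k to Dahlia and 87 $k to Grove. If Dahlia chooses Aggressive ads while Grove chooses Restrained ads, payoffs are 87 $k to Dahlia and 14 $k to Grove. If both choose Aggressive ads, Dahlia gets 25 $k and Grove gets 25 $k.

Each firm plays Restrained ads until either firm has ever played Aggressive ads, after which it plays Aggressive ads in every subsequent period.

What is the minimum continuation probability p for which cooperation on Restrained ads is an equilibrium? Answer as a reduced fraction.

152/217

Expected continuation weight on next period's payoff is β·p = 7/8·p, which plays the role of the discount factor.
Cooperation requires 7/8·p ≥ (87−49)/(87−25) = 19/31, hence p ≥ 152/217.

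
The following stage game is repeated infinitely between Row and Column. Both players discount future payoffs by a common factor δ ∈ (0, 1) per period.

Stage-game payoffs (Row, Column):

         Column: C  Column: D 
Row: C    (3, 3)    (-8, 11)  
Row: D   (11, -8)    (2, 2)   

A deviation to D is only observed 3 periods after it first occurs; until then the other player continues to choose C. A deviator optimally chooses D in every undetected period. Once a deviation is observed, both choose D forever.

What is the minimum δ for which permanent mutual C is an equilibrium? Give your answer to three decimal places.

0.961

The best deviation is to choose D for all 3 undetected periods, earning 11 each, then 2 forever once detected.
Deviation value: 11(1−δ^3)/(1−δ) + 2δ^3/(1−δ); cooperation value: 3/(1−δ).
IC: 3 ≥ 11(1−δ^3) + 2δ^3 = 11 − 9δ^3.
So δ^3 ≥ 8/9, giving δ ≥ (8/9)^(1/3) ≈ 0.961.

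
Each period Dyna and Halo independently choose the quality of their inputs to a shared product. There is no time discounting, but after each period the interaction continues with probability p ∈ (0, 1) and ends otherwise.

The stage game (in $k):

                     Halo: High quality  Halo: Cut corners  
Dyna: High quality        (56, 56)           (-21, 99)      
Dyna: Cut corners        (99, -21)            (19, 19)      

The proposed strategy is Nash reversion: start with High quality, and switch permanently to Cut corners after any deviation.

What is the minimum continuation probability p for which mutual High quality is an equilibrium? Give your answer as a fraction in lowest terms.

Expected cooperation value is 56 + p·56 + p²·56 + … = 56/(1−p); deviation gives 99 + p·19/(1−p).
56 ≥ 99(1−p) + 19p ⇒ 80p ≥ 43 ⇒ p ≥ 43/80.

43/80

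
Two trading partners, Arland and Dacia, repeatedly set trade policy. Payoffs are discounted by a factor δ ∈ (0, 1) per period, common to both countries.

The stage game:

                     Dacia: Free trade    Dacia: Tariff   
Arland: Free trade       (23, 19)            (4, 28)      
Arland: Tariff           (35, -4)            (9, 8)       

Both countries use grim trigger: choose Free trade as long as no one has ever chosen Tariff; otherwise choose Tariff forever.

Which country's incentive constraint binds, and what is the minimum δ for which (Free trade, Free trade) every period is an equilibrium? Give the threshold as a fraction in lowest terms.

Arland: cooperation gives 23 each period; deviation gives 35 once then 9 forever.
  23/(1−δ) ≥ 35 + 9δ/(1−δ) ⇒ δ ≥ 12/26 = 6/13.
Dacia: cooperation gives 19 each period; deviation gives 28 once then 8 forever.
  δ ≥ 9/20.
Both must hold, so the binding constraint is Arland's: δ ≥ 6/13.

Arland; δ ≥ 6/13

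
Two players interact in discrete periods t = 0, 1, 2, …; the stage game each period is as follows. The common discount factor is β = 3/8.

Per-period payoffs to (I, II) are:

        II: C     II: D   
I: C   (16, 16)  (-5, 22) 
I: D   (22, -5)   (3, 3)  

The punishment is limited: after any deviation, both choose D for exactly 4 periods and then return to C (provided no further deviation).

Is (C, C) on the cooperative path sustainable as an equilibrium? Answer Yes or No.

Yes

Comparing payoff streams over the 5 periods until play realigns: cooperate → 16(1+β+…+β^4); deviate → 22 + 3(β+…+β^4).
Cooperation is sustained iff (16−3)(β+…+β^4) ≥ 22−16.
β+…+β^4 = 3/8·(1−(3/8)^4)/(1−3/8) = 0.5881, and (22−16)/(16−3) = 0.4615.
0.5881 ≥ 0.4615, so cooperation is sustainable.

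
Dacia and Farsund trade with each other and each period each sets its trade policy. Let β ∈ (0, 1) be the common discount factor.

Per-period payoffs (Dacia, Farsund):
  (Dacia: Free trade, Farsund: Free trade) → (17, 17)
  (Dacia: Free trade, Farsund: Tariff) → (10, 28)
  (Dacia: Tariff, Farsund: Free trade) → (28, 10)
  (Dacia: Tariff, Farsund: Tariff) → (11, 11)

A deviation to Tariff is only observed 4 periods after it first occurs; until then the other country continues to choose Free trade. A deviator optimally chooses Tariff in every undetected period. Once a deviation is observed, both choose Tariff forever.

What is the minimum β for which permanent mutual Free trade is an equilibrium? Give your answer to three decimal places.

0.897

The best deviation is to choose Tariff for all 4 undetected periods, earning 28 each, then 11 forever once detected.
Deviation value: 28(1−β^4)/(1−β) + 11β^4/(1−β); cooperation value: 17/(1−β).
IC: 17 ≥ 28(1−β^4) + 11β^4 = 28 − 17β^4.
So β^4 ≥ 11/17, giving β ≥ (11/17)^(1/4) ≈ 0.897.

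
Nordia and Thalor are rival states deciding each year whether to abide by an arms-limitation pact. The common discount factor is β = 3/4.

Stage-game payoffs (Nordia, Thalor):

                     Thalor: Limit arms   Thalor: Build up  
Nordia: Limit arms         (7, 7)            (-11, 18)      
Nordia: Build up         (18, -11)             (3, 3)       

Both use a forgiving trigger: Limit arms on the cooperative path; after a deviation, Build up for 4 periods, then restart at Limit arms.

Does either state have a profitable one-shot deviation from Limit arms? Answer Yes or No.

Yes

IC: β+…+β^4 ≥ (18−7)/(7−3) = 11/4.
At β = 3/4: partial sum = 2.0508 < 2.7500. Cooperation not sustainable.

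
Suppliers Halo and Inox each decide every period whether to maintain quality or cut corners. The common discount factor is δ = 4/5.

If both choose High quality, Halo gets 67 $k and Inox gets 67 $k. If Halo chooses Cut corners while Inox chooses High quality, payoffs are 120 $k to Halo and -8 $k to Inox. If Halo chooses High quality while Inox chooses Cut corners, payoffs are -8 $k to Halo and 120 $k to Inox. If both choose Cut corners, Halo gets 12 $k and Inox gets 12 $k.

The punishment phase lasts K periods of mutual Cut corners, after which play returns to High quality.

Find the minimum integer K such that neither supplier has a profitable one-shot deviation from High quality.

Need Σ_{k=1}^{K} δ^k ≥ (120−67)/(67−12) = 0.9636 at δ = 4/5.
At K = 1 the sum is 0.8000 < 0.9636; at K = 2 it is 1.4400 ≥ 0.9636.
So the minimum punishment length is K = 2.

2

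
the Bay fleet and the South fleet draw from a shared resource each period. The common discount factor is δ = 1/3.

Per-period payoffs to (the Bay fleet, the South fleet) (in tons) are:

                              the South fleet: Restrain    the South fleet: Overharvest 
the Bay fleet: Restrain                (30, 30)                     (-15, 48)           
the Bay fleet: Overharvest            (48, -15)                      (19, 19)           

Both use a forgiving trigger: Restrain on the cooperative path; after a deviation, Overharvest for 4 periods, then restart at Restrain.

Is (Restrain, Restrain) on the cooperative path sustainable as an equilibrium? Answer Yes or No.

No

A one-shot deviation gives 48 now, then 19 for 4 periods, then back to 30.
Gain from deviating: (48−30) today; loss: (30−19) in each of the next 4 periods.
No-deviation condition: (30−19)(δ+…+δ^4) ≥ 48−30, i.e. δ+…+δ^4 ≥ 18/11.
At δ = 1/3: δ+…+δ^4 = 0.4938 < 1.6364.
So cooperation is not sustainable.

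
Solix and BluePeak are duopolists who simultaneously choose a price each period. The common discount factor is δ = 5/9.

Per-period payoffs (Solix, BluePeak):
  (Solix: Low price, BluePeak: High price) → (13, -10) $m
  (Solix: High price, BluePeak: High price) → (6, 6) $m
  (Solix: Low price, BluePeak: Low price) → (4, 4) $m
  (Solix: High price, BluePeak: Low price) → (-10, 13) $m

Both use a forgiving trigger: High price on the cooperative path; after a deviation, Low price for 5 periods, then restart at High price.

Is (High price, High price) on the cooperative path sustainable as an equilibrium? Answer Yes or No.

No

Comparing payoff streams over the 6 periods until play realigns: cooperate → 6(1+δ+…+δ^5); deviate → 13 + 4(δ+…+δ^5).
Cooperation is sustained iff (6−4)(δ+…+δ^5) ≥ 13−6.
δ+…+δ^5 = 5/9·(1−(5/9)^5)/(1−5/9) = 1.1838, and (13−6)/(6−4) = 3.5000.
1.1838 < 3.5000, so cooperation is not sustainable.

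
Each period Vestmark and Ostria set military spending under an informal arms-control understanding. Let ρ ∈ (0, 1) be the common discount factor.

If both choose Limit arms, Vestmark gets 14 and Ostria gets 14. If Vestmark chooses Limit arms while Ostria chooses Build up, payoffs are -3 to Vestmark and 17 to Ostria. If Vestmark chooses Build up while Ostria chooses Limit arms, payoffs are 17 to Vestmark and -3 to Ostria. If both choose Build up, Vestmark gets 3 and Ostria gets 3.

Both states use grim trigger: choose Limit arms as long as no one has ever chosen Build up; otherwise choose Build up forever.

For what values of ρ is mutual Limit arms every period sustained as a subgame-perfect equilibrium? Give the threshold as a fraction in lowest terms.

3/14

Under grim trigger the critical discount factor is (T−C)/(T−P) with T = 17, C = 14, P = 3.
ρ* = (17−14)/(17−3) = 3/14.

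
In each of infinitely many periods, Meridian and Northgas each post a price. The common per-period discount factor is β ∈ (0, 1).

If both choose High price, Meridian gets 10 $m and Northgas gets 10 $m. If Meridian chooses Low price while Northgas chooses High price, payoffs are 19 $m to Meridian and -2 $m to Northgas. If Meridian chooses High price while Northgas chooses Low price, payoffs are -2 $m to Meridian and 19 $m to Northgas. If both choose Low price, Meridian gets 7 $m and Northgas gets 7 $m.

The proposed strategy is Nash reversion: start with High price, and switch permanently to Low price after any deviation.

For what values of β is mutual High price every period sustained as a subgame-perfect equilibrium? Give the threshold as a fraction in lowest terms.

10/(1−β) ≥ 19 + 7β/(1−β)
10 ≥ 19 − 12β
β ≥ 9/12 = 3/4.

3/4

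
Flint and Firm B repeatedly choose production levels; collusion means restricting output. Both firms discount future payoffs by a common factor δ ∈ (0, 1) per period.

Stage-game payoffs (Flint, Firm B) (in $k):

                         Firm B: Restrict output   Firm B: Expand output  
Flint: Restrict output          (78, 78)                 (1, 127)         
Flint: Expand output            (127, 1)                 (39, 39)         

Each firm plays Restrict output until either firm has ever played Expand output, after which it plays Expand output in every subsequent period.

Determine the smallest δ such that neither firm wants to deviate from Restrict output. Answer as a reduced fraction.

49/88

Cooperation forever yields 78 each period: 78/(1−δ).
Deviating yields 127 once, then 39 forever: 127 + 39δ/(1−δ).
No profitable deviation requires 78/(1−δ) ≥ 127 + 39δ/(1−δ).
Multiplying by (1−δ): 78 ≥ 127(1−δ) + 39δ = 127 − 88δ.
So 88δ ≥ 49, i.e. δ ≥ 49/88.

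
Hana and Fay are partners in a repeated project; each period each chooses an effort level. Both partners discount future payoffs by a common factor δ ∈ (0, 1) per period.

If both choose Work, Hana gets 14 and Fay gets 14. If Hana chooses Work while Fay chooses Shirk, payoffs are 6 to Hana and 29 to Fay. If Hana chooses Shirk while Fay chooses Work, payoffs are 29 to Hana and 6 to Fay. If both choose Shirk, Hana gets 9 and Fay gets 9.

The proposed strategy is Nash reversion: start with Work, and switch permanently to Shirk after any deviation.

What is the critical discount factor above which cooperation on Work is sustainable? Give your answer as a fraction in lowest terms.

3/4

Cooperation forever yields 14 each period: 14/(1−δ).
Deviating yields 29 once, then 9 forever: 29 + 9δ/(1−δ).
No profitable deviation requires 14/(1−δ) ≥ 29 + 9δ/(1−δ).
Multiplying by (1−δ): 14 ≥ 29(1−δ) + 9δ = 29 − 20δ.
So 20δ ≥ 15, i.e. δ ≥ 15/20 = 3/4.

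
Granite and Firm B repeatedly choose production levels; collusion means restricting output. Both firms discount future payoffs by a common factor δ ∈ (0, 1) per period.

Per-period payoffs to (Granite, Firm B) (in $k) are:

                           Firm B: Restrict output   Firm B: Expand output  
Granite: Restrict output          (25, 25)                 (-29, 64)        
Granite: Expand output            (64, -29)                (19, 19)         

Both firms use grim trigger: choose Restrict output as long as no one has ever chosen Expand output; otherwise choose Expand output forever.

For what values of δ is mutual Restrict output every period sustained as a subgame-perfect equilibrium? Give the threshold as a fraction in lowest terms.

13/15

One-period gain from deviating is 64 − 25 = 39. The loss is 25 − 19 = 6 in every subsequent period, with present value 6·δ/(1−δ).
Deviation is unprofitable when 6·δ/(1−δ) ≥ 39, i.e. δ/(1−δ) ≥ 13/2.
Equivalently δ ≥ 39/(39+6) = 13/15.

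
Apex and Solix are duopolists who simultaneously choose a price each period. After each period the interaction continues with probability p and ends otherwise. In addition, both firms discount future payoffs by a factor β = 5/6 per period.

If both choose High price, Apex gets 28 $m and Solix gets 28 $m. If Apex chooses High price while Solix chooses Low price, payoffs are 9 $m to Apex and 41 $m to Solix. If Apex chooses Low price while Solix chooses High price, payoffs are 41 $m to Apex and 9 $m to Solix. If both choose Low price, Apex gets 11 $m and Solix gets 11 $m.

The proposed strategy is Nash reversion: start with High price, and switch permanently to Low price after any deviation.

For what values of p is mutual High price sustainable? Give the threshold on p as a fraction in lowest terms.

13/25

Expected continuation weight on next period's payoff is β·p = 5/6·p, which plays the role of the discount factor.
Cooperation requires 5/6·p ≥ (41−28)/(41−11) = 13/30, hence p ≥ 13/25.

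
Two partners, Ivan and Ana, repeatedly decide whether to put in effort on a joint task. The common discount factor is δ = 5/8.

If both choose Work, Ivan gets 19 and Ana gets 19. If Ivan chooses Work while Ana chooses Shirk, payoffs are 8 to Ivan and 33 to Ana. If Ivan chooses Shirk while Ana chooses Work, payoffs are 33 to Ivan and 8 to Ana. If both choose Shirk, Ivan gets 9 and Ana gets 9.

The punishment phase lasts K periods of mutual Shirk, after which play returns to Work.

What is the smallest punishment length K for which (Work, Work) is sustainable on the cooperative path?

4

Need Σ_{k=1}^{K} δ^k ≥ (33−19)/(19−9) = 1.4000 at δ = 5/8.
At K = 3 the sum is 1.2598 < 1.4000; at K = 4 it is 1.4124 ≥ 1.4000.
So the minimum punishment length is K = 4.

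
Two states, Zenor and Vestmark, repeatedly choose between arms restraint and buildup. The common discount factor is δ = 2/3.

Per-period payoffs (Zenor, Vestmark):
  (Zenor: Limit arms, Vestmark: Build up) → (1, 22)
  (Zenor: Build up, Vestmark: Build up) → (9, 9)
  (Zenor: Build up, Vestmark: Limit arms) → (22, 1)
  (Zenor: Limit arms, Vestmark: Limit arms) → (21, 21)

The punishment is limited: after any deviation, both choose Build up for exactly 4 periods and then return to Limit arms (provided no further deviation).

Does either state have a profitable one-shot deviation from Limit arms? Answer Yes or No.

Comparing payoff streams over the 5 periods until play realigns: cooperate → 21(1+δ+…+δ^4); deviate → 22 + 9(δ+…+δ^4).
Cooperation is sustained iff (21−9)(δ+…+δ^4) ≥ 22−21.
δ+…+δ^4 = 2/3·(1−(2/3)^4)/(1−2/3) = 1.6049, and (22−21)/(21−9) = 0.0833.
1.6049 ≥ 0.0833, so cooperation is sustainable.

No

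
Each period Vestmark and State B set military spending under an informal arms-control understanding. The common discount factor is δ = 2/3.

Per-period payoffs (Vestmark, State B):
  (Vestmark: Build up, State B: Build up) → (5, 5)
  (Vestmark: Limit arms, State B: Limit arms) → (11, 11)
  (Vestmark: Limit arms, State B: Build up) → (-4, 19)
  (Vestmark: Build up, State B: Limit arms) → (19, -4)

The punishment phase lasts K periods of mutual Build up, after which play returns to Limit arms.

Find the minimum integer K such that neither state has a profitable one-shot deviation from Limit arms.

IC: δ(1−δ^K)/(1−δ) ≥ (19−11)/(11−5) = 4/3.
With δ = 2/3: need 1 − δ^K ≥ 4/3·(1−2/3)/(2/3), i.e. δ^K ≤ 0.3333.
Since (2/3)^2 = 0.4444 and (2/3)^3 = 0.2963, the smallest such K is 3.

3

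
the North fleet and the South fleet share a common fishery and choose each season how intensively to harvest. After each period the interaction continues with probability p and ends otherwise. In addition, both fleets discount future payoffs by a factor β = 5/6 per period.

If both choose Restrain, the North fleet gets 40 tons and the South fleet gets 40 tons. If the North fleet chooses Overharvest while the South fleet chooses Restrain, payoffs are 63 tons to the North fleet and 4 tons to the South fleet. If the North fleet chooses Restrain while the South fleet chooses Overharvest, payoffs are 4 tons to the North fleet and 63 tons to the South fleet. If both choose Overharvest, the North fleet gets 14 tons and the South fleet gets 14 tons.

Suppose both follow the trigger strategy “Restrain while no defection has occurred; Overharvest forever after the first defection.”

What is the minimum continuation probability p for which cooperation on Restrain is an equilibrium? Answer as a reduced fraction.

Expected continuation weight on next period's payoff is β·p = 5/6·p, which plays the role of the discount factor.
Cooperation requires 5/6·p ≥ (63−40)/(63−14) = 23/49, hence p ≥ 138/245.

138/245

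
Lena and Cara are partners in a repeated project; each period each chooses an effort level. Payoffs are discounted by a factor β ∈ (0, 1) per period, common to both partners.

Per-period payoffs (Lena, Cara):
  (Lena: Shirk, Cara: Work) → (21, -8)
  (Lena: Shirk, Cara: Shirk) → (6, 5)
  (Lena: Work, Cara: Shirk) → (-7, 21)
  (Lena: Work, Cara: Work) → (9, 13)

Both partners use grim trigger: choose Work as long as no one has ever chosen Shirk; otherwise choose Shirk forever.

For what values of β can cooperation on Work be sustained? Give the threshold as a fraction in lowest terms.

4/5

Lena's threshold: (21−9)/(21−6) = 4/5.
Cara's threshold: (21−13)/(21−5) = 1/2.
4/5 > 1/2, so Lena binds and β* = 4/5.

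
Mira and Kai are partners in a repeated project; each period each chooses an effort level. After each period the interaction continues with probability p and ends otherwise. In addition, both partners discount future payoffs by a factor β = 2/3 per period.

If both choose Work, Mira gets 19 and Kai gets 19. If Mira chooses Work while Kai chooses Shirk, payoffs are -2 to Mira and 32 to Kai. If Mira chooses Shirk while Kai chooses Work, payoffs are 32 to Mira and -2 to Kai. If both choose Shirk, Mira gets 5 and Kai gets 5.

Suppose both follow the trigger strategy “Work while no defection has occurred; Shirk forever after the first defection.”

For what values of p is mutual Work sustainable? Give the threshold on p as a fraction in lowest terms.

Expected continuation weight on next period's payoff is β·p = 2/3·p, which plays the role of the discount factor.
Cooperation requires 2/3·p ≥ (32−19)/(32−5) = 13/27, hence p ≥ 13/18.

13/18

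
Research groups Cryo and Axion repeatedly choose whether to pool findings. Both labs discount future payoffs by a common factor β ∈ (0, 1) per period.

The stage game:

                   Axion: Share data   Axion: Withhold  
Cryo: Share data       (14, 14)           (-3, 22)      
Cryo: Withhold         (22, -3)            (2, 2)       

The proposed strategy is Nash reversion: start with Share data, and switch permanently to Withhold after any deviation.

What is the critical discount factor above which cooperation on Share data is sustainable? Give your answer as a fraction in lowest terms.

2/5

Cooperation forever yields 14 each period: 14/(1−β).
Deviating yields 22 once, then 2 forever: 22 + 2β/(1−β).
No profitable deviation requires 14/(1−β) ≥ 22 + 2β/(1−β).
Multiplying by (1−β): 14 ≥ 22(1−β) + 2β = 22 − 20β.
So 20β ≥ 8, i.e. β ≥ 8/20 = 2/5.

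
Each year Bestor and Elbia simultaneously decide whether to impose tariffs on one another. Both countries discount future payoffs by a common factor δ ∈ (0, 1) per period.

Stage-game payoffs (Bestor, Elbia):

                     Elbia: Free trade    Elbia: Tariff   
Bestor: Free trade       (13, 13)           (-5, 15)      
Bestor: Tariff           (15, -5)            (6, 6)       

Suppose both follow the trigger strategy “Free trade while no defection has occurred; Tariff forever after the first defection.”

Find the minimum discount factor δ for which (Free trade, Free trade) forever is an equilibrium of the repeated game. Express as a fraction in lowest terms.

2/9

Under grim trigger the critical discount factor is (T−C)/(T−P) with T = 15, C = 13, P = 6.
δ* = (15−13)/(15−6) = 2/9.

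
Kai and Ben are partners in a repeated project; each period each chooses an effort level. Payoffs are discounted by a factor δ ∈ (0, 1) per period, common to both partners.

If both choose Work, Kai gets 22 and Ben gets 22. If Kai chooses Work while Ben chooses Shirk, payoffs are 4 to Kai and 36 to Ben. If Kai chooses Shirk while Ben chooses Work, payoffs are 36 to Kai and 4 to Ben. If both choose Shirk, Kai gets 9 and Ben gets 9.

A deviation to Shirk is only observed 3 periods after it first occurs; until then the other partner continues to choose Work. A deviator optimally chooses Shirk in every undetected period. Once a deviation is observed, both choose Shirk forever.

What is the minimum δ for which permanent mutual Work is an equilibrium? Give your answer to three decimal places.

0.803

A deviator earns 36 for 3 periods, then 9 forever; cooperating earns 22 forever. Multiplying the IC by (1−δ):
22 ≥ 36(1−δ^3) + 9δ^3, so 27·δ^3 ≥ 14 and δ^3 ≥ 14/27.
δ ≥ (14/27)^(1/3) ≈ 0.803.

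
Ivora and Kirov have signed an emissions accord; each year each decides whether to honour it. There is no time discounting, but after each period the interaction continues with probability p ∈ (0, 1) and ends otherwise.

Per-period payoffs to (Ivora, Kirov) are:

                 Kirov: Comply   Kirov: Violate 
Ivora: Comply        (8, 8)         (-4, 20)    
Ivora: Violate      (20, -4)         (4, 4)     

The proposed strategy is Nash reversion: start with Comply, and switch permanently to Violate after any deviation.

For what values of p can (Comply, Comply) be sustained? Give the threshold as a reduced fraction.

With no time discounting, the continuation probability p plays the role of the discount factor.
Grim-trigger IC: 8/(1−p) ≥ 20 + 4p/(1−p) ⇒ p ≥ (20−8)/(20−4) = 3/4.

3/4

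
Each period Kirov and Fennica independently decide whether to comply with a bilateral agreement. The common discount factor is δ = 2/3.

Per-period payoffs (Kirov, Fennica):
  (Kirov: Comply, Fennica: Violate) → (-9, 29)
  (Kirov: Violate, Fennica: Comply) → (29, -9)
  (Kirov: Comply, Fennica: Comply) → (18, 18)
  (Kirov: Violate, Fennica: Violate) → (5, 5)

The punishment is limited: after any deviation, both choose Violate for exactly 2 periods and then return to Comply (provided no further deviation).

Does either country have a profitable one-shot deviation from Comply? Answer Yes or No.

No

A one-shot deviation gives 29 now, then 5 for 2 periods, then back to 18.
Gain from deviating: (29−18) today; loss: (18−5) in each of the next 2 periods.
No-deviation condition: (18−5)(δ+…+δ^2) ≥ 29−18, i.e. δ+…+δ^2 ≥ 11/13.
At δ = 2/3: δ+…+δ^2 = 1.1111 ≥ 0.8462.
So cooperation is sustainable.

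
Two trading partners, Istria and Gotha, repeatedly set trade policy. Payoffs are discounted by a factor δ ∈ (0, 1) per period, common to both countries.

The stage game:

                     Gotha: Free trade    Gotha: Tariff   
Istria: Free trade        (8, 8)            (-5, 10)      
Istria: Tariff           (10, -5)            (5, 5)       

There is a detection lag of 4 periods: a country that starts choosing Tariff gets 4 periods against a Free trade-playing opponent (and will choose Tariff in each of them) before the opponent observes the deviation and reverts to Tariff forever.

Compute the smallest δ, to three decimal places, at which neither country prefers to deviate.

0.795

A deviator earns 10 for 4 periods, then 5 forever; cooperating earns 8 forever. Multiplying the IC by (1−δ):
8 ≥ 10(1−δ^4) + 5δ^4, so 5·δ^4 ≥ 2 and δ^4 ≥ 2/5.
δ ≥ (2/5)^(1/4) ≈ 0.795.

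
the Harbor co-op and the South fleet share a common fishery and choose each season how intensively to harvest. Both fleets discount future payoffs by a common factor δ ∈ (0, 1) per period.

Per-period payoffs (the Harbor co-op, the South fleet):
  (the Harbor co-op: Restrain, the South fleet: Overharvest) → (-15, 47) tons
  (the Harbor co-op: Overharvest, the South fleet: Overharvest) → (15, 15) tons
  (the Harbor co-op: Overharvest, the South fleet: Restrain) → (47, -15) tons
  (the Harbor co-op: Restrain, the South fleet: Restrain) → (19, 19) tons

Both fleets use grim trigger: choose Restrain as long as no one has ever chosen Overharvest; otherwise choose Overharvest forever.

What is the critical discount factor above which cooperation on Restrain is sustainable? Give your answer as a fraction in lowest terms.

7/8

One-period gain from deviating is 47 − 19 = 28. The loss is 19 − 15 = 4 in every subsequent period, with present value 4·δ/(1−δ).
Deviation is unprofitable when 4·δ/(1−δ) ≥ 28, i.e. δ/(1−δ) ≥ 7.
Equivalently δ ≥ 28/(28+4) = 7/8.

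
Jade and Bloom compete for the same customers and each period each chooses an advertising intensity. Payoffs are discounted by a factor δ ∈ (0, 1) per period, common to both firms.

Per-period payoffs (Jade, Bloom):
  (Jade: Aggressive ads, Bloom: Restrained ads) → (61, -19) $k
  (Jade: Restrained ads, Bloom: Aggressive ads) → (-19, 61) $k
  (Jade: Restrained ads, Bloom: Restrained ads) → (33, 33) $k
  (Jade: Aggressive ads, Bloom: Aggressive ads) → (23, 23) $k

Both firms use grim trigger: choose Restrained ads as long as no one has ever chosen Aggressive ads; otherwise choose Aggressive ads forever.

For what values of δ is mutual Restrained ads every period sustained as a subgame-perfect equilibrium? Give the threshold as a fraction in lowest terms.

14/19

Cooperation forever yields 33 each period: 33/(1−δ).
Deviating yields 61 once, then 23 forever: 61 + 23δ/(1−δ).
No profitable deviation requires 33/(1−δ) ≥ 61 + 23δ/(1−δ).
Multiplying by (1−δ): 33 ≥ 61(1−δ) + 23δ = 61 − 38δ.
So 38δ ≥ 28, i.e. δ ≥ 28/38 = 14/19.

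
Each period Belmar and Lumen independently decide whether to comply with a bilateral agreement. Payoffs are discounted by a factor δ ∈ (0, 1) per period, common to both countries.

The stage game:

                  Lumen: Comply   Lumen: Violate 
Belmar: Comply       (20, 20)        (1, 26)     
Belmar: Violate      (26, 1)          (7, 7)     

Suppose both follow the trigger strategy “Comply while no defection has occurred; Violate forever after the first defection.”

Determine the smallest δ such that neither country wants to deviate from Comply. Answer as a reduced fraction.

6/19

Cooperation forever yields 20 each period: 20/(1−δ).
Deviating yields 26 once, then 7 forever: 26 + 7δ/(1−δ).
No profitable deviation requires 20/(1−δ) ≥ 26 + 7δ/(1−δ).
Multiplying by (1−δ): 20 ≥ 26(1−δ) + 7δ = 26 − 19δ.
So 19δ ≥ 6, i.e. δ ≥ 6/19.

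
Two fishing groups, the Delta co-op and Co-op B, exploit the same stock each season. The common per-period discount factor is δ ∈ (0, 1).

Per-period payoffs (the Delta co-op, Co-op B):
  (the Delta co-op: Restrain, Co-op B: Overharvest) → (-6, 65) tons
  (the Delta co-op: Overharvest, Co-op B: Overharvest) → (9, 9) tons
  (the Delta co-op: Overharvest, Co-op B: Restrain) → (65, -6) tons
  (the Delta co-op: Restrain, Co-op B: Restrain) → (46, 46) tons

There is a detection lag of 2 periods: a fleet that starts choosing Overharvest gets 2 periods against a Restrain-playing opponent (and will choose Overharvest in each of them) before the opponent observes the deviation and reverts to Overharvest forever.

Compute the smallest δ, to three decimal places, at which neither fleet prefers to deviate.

0.582

A deviator earns 65 for 2 periods, then 9 forever; cooperating earns 46 forever. Multiplying the IC by (1−δ):
46 ≥ 65(1−δ^2) + 9δ^2, so 56·δ^2 ≥ 19 and δ^2 ≥ 19/56.
δ ≥ (19/56)^(1/2) ≈ 0.582.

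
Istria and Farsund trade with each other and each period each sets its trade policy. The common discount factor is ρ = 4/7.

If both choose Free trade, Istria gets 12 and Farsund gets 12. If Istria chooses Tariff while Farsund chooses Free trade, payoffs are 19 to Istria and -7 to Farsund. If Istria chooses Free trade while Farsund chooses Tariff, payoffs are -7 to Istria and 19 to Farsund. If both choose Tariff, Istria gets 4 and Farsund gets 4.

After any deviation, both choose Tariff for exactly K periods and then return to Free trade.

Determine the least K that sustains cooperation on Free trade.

IC: ρ(1−ρ^K)/(1−ρ) ≥ (19−12)/(12−4) = 7/8.
With ρ = 4/7: need 1 − ρ^K ≥ 7/8·(1−4/7)/(4/7), i.e. ρ^K ≤ 0.3438.
Since (4/7)^1 = 0.5714 and (4/7)^2 = 0.3265, the smallest such K is 2.

2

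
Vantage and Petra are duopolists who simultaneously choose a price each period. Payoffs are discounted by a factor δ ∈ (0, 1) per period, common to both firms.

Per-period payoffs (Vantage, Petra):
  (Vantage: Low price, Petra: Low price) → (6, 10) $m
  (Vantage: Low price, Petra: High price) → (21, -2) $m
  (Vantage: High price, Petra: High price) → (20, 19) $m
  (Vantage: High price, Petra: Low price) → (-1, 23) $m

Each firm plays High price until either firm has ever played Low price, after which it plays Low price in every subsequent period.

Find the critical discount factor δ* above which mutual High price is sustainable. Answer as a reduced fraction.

4/13

Vantage: cooperation gives 20 each period; deviation gives 21 once then 6 forever.
  20/(1−δ) ≥ 21 + 6δ/(1−δ) ⇒ δ ≥ 1/15.
Petra: cooperation gives 19 each period; deviation gives 23 once then 10 forever.
  δ ≥ 4/13.
Both must hold, so the binding constraint is Petra's: δ ≥ 4/13.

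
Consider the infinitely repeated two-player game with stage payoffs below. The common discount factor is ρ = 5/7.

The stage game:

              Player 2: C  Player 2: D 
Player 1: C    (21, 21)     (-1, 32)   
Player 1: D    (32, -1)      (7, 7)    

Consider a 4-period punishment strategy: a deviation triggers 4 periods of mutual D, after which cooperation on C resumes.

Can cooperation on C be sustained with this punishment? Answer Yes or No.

Comparing payoff streams over the 5 periods until play realigns: cooperate → 21(1+ρ+…+ρ^4); deviate → 32 + 7(ρ+…+ρ^4).
Cooperation is sustained iff (21−7)(ρ+…+ρ^4) ≥ 32−21.
ρ+…+ρ^4 = 5/7·(1−(5/7)^4)/(1−5/7) = 1.8492, and (32−21)/(21−7) = 0.7857.
1.8492 ≥ 0.7857, so cooperation is sustainable.

Yes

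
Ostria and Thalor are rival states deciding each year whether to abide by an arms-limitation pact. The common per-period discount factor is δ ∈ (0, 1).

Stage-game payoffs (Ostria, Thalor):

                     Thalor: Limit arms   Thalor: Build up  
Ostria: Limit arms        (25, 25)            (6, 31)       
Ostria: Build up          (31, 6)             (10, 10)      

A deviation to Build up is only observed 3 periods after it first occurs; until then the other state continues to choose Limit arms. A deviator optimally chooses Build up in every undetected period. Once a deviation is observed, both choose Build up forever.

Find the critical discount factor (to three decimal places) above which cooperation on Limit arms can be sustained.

0.659

A deviator earns 31 for 3 periods, then 10 forever; cooperating earns 25 forever. Multiplying the IC by (1−δ):
25 ≥ 31(1−δ^3) + 10δ^3, so 21·δ^3 ≥ 6 and δ^3 ≥ 2/7.
δ ≥ (2/7)^(1/3) ≈ 0.659.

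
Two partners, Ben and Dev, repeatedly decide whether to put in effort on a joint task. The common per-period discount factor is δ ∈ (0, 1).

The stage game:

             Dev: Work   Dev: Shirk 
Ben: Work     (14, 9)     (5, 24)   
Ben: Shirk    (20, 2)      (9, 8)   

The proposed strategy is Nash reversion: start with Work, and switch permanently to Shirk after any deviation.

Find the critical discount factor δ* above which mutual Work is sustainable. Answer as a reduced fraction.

15/16

Ben's threshold: (20−14)/(20−9) = 6/11.
Dev's threshold: (24−9)/(24−8) = 15/16.
6/11 < 15/16, so Dev binds and δ* = 15/16.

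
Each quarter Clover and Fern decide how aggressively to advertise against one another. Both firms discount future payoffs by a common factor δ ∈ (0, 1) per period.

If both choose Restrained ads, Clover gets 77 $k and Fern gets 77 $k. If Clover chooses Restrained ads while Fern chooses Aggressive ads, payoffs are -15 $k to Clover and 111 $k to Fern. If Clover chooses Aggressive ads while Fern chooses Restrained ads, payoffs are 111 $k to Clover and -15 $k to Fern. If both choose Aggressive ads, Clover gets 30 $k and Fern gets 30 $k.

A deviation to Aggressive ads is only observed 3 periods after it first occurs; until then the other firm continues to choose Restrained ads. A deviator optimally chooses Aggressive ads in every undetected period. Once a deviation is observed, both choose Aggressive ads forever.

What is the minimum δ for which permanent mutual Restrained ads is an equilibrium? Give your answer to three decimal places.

The best deviation is to choose Aggressive ads for all 3 undetected periods, earning 111 each, then 30 forever once detected.
Deviation value: 111(1−δ^3)/(1−δ) + 30δ^3/(1−δ); cooperation value: 77/(1−δ).
IC: 77 ≥ 111(1−δ^3) + 30δ^3 = 111 − 81δ^3.
So δ^3 ≥ 34/81, giving δ ≥ (34/81)^(1/3) ≈ 0.749.

0.749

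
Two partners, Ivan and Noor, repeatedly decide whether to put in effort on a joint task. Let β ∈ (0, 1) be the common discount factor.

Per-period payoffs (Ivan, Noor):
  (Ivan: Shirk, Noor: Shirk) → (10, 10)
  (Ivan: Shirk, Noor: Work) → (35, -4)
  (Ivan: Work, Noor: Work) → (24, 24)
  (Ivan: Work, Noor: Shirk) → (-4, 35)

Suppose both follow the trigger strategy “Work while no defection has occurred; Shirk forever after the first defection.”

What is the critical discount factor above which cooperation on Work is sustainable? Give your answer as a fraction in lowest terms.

11/25

24/(1−β) ≥ 35 + 10β/(1−β)
24 ≥ 35 − 25β
β ≥ 11/25.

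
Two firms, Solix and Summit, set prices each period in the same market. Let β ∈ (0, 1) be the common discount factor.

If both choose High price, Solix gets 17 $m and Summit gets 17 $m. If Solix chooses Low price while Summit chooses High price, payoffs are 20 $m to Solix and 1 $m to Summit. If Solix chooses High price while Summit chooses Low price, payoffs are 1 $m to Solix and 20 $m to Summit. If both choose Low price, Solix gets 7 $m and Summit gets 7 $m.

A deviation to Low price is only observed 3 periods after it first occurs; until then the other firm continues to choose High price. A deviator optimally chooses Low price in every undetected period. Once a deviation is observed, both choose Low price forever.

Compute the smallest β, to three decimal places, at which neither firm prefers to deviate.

0.613

The best deviation is to choose Low price for all 3 undetected periods, earning 20 each, then 7 forever once detected.
Deviation value: 20(1−β^3)/(1−β) + 7β^3/(1−β); cooperation value: 17/(1−β).
IC: 17 ≥ 20(1−β^3) + 7β^3 = 20 − 13β^3.
So β^3 ≥ 3/13, giving β ≥ (3/13)^(1/3) ≈ 0.613.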